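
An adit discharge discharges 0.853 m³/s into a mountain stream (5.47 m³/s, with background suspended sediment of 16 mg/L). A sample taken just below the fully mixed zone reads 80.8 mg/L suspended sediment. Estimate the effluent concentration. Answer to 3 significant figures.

Mass balance: 5.470·16.00 + 0.8530·Cₑ = 6.323·80.80
→ Cₑ = (6.323·80.80 − 5.470·16.00) / 0.8530 = 496.3 mg/L.

496 mg/L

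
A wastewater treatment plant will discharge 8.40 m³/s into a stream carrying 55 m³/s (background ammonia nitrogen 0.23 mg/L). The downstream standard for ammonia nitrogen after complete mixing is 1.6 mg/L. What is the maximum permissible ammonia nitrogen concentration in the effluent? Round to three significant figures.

10.6 mg/L

At the limit, (Qr·Cr + Qe·Cₑ)/(Qr + Qe) = 1.6:
Cₑ = (63.40·1.6 − 55.00·0.2300) / 8.400 = 10.57 mg/L.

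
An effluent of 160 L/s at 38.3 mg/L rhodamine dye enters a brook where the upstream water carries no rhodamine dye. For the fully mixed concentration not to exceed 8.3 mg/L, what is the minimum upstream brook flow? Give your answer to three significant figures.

Set C_mix = 8.3: (Q·0 + 160.0·38.30) / (Q + 160.0) = 8.3
→ Q = 160.0·(38.30 − 8.3)/(8.3 − 0) = 578.3 L/s.

578 L/s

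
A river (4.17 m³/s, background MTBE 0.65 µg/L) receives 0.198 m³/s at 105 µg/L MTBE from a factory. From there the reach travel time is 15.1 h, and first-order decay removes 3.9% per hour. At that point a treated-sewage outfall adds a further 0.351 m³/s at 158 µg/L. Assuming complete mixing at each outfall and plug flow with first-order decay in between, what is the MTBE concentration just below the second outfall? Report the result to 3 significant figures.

14.5 µg/L

Mixed concentration C = ΣQC/ΣQ = (4.170·0.6500 + 0.1980·105.0) / 4.368 = 23.50/4.368 = 5.380 µg/L; combined flow 4.368 m³/s.
3.9%/h lost → k = −ln(1 − 0.039) = 0.03978 h⁻¹.
After decay, C = 5.380 × e^(−kt) = 5.380 × 0.5484 = 2.951 µg/L.
Second outfall: C = (4.368·2.951 + 0.3510·158.0)/4.719 = 14.48 µg/L.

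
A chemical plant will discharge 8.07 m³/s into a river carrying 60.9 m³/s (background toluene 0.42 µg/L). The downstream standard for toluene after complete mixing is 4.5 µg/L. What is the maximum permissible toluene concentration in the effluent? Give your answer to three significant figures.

At the limit, (Qr·Cr + Qe·Cₑ)/(Qr + Qe) = 4.5:
Cₑ = (68.97·4.5 − 60.90·0.4200) / 8.070 = 35.29 µg/L.

35.3 µg/L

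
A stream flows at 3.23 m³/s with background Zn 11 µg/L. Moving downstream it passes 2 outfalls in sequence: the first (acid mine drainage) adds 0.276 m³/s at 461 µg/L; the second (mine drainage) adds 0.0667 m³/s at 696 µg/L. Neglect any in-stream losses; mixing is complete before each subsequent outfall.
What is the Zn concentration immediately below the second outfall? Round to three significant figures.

Below outfall 1: Q → 3.506 m³/s, C = (3.230·11.00 + 0.2760·461.0)/3.506 = 46.42 µg/L.
Below outfall 2: Q → 3.573 m³/s, C = (3.506·46.42 + 0.06670·696.0)/3.573 = 58.55 µg/L.

58.6 µg/L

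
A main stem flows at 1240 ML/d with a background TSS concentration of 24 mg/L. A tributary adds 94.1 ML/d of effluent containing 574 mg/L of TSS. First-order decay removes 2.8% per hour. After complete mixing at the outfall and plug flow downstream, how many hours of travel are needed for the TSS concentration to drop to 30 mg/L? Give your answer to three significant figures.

26.0 h

After mixing, C = (1240·24.00 + 94.10·574.0) / 1334 = 83770/1334 = 62.79 mg/L.
2.8%/h lost → k = −ln(1 − 0.028) = 0.02840 h⁻¹.
62.79·exp(−k·t) = 30 → t = ln(62.79/30)/k = 93630 s = 26.01 h.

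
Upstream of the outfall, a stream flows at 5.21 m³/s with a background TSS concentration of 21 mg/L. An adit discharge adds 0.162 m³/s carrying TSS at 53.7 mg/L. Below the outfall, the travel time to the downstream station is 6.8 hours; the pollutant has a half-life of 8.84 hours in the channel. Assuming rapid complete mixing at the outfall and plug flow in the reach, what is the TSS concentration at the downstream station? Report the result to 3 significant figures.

Mixed concentration C = ΣQC/ΣQ = (5.210·21.00 + 0.1620·53.70) / 5.372 = 118.1/5.372 = 21.99 mg/L.
Half-life 8.84 h → k = ln 2 / 8.84 = 0.07841 h⁻¹ = 1.882 d⁻¹.
First-order decay: C = 21.99·exp(−k·t) = 21.99·0.5867 = 12.90 mg/L.

12.9 mg/L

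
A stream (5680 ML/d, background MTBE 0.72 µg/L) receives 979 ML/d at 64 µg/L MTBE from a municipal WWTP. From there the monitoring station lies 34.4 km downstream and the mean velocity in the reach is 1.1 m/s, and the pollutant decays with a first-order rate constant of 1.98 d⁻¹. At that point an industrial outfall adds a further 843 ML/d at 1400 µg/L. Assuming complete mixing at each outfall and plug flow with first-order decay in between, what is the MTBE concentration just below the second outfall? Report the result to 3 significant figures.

162 µg/L

Mass balance: C = (5680·0.7200 + 979.0·64.00) / 6659 = 66750/6659 = 10.02 µg/L; combined flow 6659 ML/d.
Travel time t = 34.4·1000 / 1.1 = 31270 s = 8.687 h.
After decay, C = 10.02 × e^(−kt) = 10.02 × 0.4884 = 4.895 µg/L.
At the second outfall, C = (6659·4.895 + 843.0·1400) / (6659 + 843.0) = 161.7 µg/L.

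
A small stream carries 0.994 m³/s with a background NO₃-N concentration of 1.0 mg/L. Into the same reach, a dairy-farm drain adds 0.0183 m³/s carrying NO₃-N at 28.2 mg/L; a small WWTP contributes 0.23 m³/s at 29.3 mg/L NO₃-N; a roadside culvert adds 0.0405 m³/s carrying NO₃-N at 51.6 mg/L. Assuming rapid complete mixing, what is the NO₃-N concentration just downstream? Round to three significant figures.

8.06 mg/L

Mass balance: C = (0.9940·1.000 + 0.01830·28.20 + 0.2300·29.30 + 0.04050·51.60) / 1.283 = 10.34/1.283 = 8.060 mg/L.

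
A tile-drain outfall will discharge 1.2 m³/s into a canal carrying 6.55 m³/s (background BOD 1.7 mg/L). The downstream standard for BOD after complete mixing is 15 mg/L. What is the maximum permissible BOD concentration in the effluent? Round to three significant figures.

87.6 mg/L

At the limit, (Qr·Cr + Qe·Cₑ)/(Qr + Qe) = 15:
Cₑ = (7.750·15 − 6.550·1.700) / 1.200 = 87.60 mg/L.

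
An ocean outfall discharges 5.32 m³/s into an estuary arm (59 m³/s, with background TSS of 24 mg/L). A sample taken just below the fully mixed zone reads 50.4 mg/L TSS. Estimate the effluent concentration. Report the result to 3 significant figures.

Mass balance: 59.00·24.00 + 5.320·Cₑ = 64.32·50.40
→ Cₑ = (64.32·50.40 − 59.00·24.00) / 5.320 = 343.2 mg/L.

343 mg/L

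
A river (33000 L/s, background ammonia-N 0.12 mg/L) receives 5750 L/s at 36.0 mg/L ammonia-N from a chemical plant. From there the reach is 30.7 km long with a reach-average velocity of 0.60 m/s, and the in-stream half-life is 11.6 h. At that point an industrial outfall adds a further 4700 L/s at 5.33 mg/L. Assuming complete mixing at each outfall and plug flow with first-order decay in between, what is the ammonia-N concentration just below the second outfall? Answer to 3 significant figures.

Flow-weighted average: C = (33000·0.1200 + 5750·36.00) / 38750 = 211000/38750 = 5.444 mg/L; combined flow 38750 L/s.
Travel time t = 30.7·1000 / 0.60 = 51170 s = 14.21 h.
Half-life 11.6 h → k = ln 2 / 11.6 = 0.05975 h⁻¹ = 1.434 d⁻¹.
Applying C = C₀e^(−kt): 5.444 × 0.4277 = 2.329 mg/L.
Second outfall: C = (38750·2.329 + 4700·5.330)/43450 = 2.653 mg/L.

2.65 mg/L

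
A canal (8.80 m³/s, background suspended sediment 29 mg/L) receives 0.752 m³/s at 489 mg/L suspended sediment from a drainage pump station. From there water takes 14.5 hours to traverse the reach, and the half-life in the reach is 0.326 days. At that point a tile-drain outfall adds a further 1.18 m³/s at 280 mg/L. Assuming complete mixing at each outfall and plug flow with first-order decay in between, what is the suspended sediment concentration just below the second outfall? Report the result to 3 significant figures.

Flow-weighted average: C = (8.800·29.00 + 0.7520·489.0) / 9.552 = 622.9/9.552 = 65.21 mg/L; combined flow 9.552 m³/s.
Half-life 0.326 d → k = ln 2 / 0.326 = 2.126 d⁻¹.
Applying C = C₀e^(−kt): 65.21 × 0.2768 = 18.05 mg/L.
At the second outfall, C = (9.552·18.05 + 1.180·280.0) / (9.552 + 1.180) = 46.85 mg/L.

46.9 mg/L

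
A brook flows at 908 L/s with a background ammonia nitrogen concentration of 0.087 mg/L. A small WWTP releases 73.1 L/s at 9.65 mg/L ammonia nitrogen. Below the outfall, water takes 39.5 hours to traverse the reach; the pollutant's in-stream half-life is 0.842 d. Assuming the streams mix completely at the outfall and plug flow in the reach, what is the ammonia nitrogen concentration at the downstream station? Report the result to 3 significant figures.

0.206 mg/L

Mass balance: C = (908.0·0.08700 + 73.10·9.650) / 981.1 = 784.4/981.1 = 0.7995 mg/L.
Half-life 0.842 d → k = ln 2 / 0.842 = 0.8232 d⁻¹.
First-order decay: C = 0.7995·exp(−k·t) = 0.7995·0.2580 = 0.2063 mg/L.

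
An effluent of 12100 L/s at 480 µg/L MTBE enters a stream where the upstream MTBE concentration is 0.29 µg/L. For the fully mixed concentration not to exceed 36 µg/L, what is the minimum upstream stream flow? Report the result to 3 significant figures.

150000 L/s

Set C_mix = 36: (Q·0.2900 + 12100·480.0) / (Q + 12100) = 36
→ Q = 12100·(480.0 − 36)/(36 − 0.2900) = 150400 L/s.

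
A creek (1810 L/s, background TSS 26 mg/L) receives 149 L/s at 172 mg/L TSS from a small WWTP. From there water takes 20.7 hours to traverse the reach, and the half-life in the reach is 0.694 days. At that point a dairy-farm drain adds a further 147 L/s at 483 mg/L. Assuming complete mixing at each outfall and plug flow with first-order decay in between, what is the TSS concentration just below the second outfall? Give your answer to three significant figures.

48.3 mg/L

Mixed concentration C = ΣQC/ΣQ = (1810·26.00 + 149.0·172.0) / 1959 = 72690/1959 = 37.10 mg/L; combined flow 1959 L/s.
Half-life 0.694 d → k = ln 2 / 0.694 = 0.9988 d⁻¹.
Decay over the reach: 37.10·exp(−kt) = 37.10·0.4226 = 15.68 mg/L.
At the second outfall, C = (1959·15.68 + 147.0·483.0) / (1959 + 147.0) = 48.30 mg/L.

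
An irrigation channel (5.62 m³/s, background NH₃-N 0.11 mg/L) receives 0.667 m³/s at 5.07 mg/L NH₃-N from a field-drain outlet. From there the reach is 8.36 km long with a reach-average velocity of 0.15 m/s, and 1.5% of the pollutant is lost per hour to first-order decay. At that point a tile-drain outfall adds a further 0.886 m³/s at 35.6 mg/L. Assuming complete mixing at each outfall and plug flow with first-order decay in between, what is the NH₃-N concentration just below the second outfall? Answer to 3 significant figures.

4.84 mg/L

Mixed concentration C = ΣQC/ΣQ = (5.620·0.1100 + 0.6670·5.070) / 6.287 = 4.000/6.287 = 0.6362 mg/L; combined flow 6.287 m³/s.
Travel time t = 8.36·1000 / 0.15 = 55730 s = 15.48 h.
1.5%/h lost → k = −ln(1 − 0.015) = 0.01511 h⁻¹.
Applying C = C₀e^(−kt): 0.6362 × 0.7914 = 0.5035 mg/L.
Second outfall: C = (6.287·0.5035 + 0.8860·35.60)/7.173 = 4.839 mg/L.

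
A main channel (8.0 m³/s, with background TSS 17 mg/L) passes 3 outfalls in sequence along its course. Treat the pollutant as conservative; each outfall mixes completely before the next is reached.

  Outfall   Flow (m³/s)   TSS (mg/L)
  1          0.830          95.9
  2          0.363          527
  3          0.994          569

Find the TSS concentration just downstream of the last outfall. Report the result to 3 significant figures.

95.5 mg/L

Outfall 1: combined Q = 8.830 m³/s; C = (8.000·17.00 + 0.8300·95.90)/8.830 = 24.42 mg/L.
Outfall 2: combined Q = 9.193 m³/s; C = (8.830·24.42 + 0.3630·527.0)/9.193 = 44.26 mg/L.
Outfall 3: combined Q = 10.19 m³/s; C = (9.193·44.26 + 0.9940·569.0)/10.19 = 95.46 mg/L.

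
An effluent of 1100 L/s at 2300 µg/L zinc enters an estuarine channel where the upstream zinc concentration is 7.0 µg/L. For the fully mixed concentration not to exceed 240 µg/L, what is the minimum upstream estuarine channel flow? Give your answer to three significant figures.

Set C_mix = 240: (Q·7.000 + 1100·2300) / (Q + 1100) = 240
→ Q = 1100·(2300 − 240)/(240 − 7.000) = 9725 L/s.

9730 L/s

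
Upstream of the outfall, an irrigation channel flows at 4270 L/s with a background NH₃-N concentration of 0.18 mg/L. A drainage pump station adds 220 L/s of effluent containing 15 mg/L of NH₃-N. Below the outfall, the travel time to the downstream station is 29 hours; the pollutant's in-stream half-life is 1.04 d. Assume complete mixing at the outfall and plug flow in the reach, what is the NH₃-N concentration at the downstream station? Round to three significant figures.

Conservation of mass: C = (4270·0.1800 + 220.0·15.00) / 4490 = 4069/4490 = 0.9061 mg/L.
Half-life 1.04 d → k = ln 2 / 1.04 = 0.6665 d⁻¹.
Decay over the reach: 0.9061·exp(−kt) = 0.9061·0.4469 = 0.4050 mg/L.

0.405 mg/L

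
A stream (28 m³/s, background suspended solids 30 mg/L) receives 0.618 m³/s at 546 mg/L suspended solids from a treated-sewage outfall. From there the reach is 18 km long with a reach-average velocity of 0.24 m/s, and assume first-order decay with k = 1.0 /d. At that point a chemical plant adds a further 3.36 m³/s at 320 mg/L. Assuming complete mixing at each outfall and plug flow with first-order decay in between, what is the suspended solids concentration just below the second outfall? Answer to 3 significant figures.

Mixed concentration C = ΣQC/ΣQ = (28.00·30.00 + 0.6180·546.0) / 28.62 = 1177/28.62 = 41.14 mg/L; combined flow 28.62 m³/s.
Travel time t = 18·1000 / 0.24 = 75000 s = 20.83 h.
First-order decay: C = 41.14·exp(−k·t) = 41.14·0.4198 = 17.27 mg/L.
Second outfall: C = (28.62·17.27 + 3.360·320.0)/31.98 = 49.08 mg/L.

49.1 mg/L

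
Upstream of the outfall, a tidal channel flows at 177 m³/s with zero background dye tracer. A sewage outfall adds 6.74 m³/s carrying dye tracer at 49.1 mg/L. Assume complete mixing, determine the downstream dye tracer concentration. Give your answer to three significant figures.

Mixed concentration C = ΣQC/ΣQ = (177.0·0 + 6.740·49.10) / 183.7 = 330.9/183.7 = 1.801 mg/L.

1.80 mg/L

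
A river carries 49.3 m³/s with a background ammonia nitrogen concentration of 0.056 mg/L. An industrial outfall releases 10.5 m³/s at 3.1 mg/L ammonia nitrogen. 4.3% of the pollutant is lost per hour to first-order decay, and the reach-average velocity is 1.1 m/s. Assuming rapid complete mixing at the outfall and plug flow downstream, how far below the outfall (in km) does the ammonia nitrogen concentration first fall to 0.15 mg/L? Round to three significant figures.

123 km

After mixing, C = (49.30·0.05600 + 10.50·3.100) / 59.80 = 35.31/59.80 = 0.5905 mg/L.
4.3%/h lost → k = −ln(1 − 0.043) = 0.04395 h⁻¹.
Set 0.5905·exp(−k·t) = 0.15 → t = ln(0.5905/0.15)/k = 112200 s = 31.18 h.
Distance = v·t = 1.1·112200 = 123500 m = 123.5 km.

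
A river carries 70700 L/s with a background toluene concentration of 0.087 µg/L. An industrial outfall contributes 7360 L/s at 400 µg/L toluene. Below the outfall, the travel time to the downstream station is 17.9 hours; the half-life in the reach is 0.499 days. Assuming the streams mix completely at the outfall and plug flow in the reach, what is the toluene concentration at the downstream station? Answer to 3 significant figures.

13.4 µg/L

Mass balance: C = (70700·0.08700 + 7360·400.0) / 78060 = 2950000/78060 = 37.79 µg/L.
Half-life 0.499 d → k = ln 2 / 0.499 = 1.389 d⁻¹.
First-order decay: C = 37.79·exp(−k·t) = 37.79·0.3549 = 13.41 µg/L.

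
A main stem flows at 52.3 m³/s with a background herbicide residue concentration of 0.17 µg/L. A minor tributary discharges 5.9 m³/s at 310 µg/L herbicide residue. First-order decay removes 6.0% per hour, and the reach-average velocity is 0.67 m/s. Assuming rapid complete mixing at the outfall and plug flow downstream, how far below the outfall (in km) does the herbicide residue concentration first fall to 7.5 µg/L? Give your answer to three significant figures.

Conservation of mass: C = (52.30·0.1700 + 5.900·310.0) / 58.20 = 1838/58.20 = 31.58 µg/L.
6.0%/h lost → k = −ln(1 − 0.06) = 0.06188 h⁻¹.
Set 31.58·exp(−k·t) = 7.5 → t = ln(31.58/7.5)/k = 83640 s = 23.23 h.
Distance = v·t = 0.67·83640 = 56040 m = 56.04 km.

56.0 km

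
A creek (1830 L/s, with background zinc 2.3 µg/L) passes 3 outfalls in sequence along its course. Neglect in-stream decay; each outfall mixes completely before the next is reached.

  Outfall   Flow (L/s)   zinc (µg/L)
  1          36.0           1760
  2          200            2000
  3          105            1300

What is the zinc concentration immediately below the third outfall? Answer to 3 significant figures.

After outfall 1: Q = 1830 + 36.00 = 1866 L/s; C = (1830·2.300 + 36.00·1760)/1866 = 36.21 µg/L.
After outfall 2: Q = 1866 + 200.0 = 2066 L/s; C = (1866·36.21 + 200.0·2000)/2066 = 226.3 µg/L.
After outfall 3: Q = 2066 + 105.0 = 2171 L/s; C = (2066·226.3 + 105.0·1300)/2171 = 278.2 µg/L.

278 µg/L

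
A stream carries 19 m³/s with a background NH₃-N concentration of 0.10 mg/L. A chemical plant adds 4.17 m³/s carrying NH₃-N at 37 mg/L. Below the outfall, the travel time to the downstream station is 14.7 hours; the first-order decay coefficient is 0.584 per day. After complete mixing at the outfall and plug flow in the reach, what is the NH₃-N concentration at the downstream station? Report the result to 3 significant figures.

4.71 mg/L

Mass balance: C = (19.00·0.1000 + 4.170·37.00) / 23.17 = 156.2/23.17 = 6.741 mg/L.
Applying C = C₀e^(−kt): 6.741 × 0.6993 = 4.714 mg/L.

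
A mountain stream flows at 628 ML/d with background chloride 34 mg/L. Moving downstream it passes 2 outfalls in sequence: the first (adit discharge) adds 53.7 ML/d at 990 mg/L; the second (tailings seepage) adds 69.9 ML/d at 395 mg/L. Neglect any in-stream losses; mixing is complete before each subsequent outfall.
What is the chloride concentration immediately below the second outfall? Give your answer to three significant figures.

136 mg/L

Below outfall 1: Q → 681.7 ML/d, C = (628.0·34.00 + 53.70·990.0)/681.7 = 109.3 mg/L.
Below outfall 2: Q → 751.6 ML/d, C = (681.7·109.3 + 69.90·395.0)/751.6 = 135.9 mg/L.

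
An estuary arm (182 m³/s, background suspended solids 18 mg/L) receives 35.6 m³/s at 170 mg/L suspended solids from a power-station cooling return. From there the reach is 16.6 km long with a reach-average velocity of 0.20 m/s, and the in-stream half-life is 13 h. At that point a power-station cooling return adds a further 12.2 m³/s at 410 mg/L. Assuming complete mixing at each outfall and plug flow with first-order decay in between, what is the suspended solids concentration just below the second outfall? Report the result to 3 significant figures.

Conservation of mass: C = (182.0·18.00 + 35.60·170.0) / 217.6 = 9328/217.6 = 42.87 mg/L; combined flow 217.6 m³/s.
Travel time t = 16.6·1000 / 0.20 = 83000 s = 23.06 h.
Half-life 13 h → k = ln 2 / 13 = 0.05332 h⁻¹ = 1.280 d⁻¹.
Applying C = C₀e^(−kt): 42.87 × 0.2925 = 12.54 mg/L.
Second outfall: C = (217.6·12.54 + 12.20·410.0)/229.8 = 33.64 mg/L.

33.6 mg/L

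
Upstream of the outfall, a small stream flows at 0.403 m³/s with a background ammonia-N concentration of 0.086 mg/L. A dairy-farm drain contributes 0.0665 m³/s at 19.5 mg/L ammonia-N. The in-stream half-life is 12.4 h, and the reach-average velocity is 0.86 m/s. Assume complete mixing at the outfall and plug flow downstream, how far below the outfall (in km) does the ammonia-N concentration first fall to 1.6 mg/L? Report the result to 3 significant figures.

Mass balance: C = (0.4030·0.08600 + 0.06650·19.50) / 0.4695 = 1.331/0.4695 = 2.836 mg/L.
Half-life 12.4 h → k = ln 2 / 12.4 = 0.05590 h⁻¹ = 1.342 d⁻¹.
Set 2.836·exp(−k·t) = 1.6 → t = ln(2.836/1.6)/k = 36860 s = 10.24 h.
Distance = v·t = 0.86·36860 = 31700 m = 31.70 km.

31.7 km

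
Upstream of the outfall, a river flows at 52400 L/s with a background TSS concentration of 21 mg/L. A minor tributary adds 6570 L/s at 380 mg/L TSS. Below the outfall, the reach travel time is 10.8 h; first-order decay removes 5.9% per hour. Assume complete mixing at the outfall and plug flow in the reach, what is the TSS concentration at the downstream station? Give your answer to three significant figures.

Mixed concentration C = ΣQC/ΣQ = (52400·21.00 + 6570·380.0) / 58970 = 3597000/58970 = 61.00 mg/L.
5.9%/h lost → k = −ln(1 − 0.059) = 0.06081 h⁻¹.
After decay, C = 61.00 × e^(−kt) = 61.00 × 0.5185 = 31.63 mg/L.

31.6 mg/L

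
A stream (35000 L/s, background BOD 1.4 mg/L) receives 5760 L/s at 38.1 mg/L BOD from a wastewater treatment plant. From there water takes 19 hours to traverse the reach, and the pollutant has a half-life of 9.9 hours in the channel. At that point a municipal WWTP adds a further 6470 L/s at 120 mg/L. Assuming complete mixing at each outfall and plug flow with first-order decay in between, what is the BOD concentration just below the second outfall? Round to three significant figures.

Flow-weighted average: C = (35000·1.400 + 5760·38.10) / 40760 = 268500/40760 = 6.586 mg/L; combined flow 40760 L/s.
Half-life 9.9 h → k = ln 2 / 9.9 = 0.07001 h⁻¹ = 1.680 d⁻¹.
After decay, C = 6.586 × e^(−kt) = 6.586 × 0.2644 = 1.741 mg/L.
Second outfall: C = (40760·1.741 + 6470·120.0)/47230 = 17.94 mg/L.

17.9 mg/L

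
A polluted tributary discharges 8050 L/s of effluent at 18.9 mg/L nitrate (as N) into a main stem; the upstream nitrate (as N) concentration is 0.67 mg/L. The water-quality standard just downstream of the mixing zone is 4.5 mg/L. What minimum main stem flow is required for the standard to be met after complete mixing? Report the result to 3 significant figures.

Set C_mix = 4.5: (Q·0.6700 + 8050·18.90) / (Q + 8050) = 4.5
→ Q = 8050·(18.90 − 4.5)/(4.5 − 0.6700) = 30270 L/s.

30300 L/s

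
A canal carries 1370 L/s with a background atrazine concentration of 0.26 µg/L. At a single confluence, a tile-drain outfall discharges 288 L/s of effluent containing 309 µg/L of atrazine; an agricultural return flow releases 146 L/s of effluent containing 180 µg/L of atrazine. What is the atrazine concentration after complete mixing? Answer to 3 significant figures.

Conservation of mass: C = (1370·0.2600 + 288.0·309.0 + 146.0·180.0) / 1804 = 115600/1804 = 64.10 µg/L.

64.1 µg/L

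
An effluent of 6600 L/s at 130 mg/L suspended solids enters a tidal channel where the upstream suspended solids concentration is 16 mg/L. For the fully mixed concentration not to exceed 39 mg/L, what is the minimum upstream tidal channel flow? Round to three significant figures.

Set C_mix = 39: (Q·16.00 + 6600·130.0) / (Q + 6600) = 39
→ Q = 6600·(130.0 − 39)/(39 − 16.00) = 26110 L/s.

26100 L/s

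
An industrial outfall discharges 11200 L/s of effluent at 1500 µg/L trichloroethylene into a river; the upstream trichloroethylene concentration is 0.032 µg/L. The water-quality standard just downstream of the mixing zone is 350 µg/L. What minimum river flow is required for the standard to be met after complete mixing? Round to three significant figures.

36800 L/s

Set C_mix = 350: (Q·0.03200 + 11200·1500) / (Q + 11200) = 350
→ Q = 11200·(1500 − 350)/(350 − 0.03200) = 36800 L/s.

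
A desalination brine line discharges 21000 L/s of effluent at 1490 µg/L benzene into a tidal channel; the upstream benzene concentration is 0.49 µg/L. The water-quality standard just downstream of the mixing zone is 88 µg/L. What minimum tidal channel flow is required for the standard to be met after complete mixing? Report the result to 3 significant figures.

Set C_mix = 88: (Q·0.4900 + 21000·1490) / (Q + 21000) = 88
→ Q = 21000·(1490 − 88)/(88 − 0.4900) = 336400 L/s.

336000 L/s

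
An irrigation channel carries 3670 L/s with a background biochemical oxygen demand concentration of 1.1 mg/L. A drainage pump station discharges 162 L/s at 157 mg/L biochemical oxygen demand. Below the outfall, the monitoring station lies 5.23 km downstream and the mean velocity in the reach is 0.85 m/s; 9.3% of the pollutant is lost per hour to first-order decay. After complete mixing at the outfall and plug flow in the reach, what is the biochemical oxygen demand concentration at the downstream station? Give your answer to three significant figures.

Conservation of mass: C = (3670·1.100 + 162.0·157.0) / 3832 = 29470/3832 = 7.691 mg/L.
Travel time t = 5.23·1000 / 0.85 = 6153 s = 1.709 h.
9.3%/h lost → k = −ln(1 − 0.093) = 0.09761 h⁻¹.
After decay, C = 7.691 × e^(−kt) = 7.691 × 0.8463 = 6.509 mg/L.

6.51 mg/L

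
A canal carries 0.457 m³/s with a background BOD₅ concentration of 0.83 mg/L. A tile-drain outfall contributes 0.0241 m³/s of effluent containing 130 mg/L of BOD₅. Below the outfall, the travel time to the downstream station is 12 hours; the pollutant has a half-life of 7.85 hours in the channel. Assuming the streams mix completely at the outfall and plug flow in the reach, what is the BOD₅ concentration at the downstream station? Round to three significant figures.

2.53 mg/L

Mass balance: C = (0.4570·0.8300 + 0.02410·130.0) / 0.4811 = 3.512/0.4811 = 7.301 mg/L.
Half-life 7.85 h → k = ln 2 / 7.85 = 0.08830 h⁻¹ = 2.119 d⁻¹.
Applying C = C₀e^(−kt): 7.301 × 0.3466 = 2.530 mg/L.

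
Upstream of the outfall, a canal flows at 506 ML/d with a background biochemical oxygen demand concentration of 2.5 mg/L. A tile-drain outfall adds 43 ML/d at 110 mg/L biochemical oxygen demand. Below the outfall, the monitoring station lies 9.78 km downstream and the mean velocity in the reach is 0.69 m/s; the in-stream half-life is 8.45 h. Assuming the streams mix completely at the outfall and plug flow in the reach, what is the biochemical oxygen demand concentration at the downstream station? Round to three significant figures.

7.91 mg/L

Flow-weighted average: C = (506.0·2.500 + 43.00·110.0) / 549.0 = 5995/549.0 = 10.92 mg/L.
Travel time t = 9.78·1000 / 0.69 = 14170 s = 3.937 h.
Half-life 8.45 h → k = ln 2 / 8.45 = 0.08203 h⁻¹ = 1.969 d⁻¹.
Applying C = C₀e^(−kt): 10.92 × 0.7240 = 7.906 mg/L.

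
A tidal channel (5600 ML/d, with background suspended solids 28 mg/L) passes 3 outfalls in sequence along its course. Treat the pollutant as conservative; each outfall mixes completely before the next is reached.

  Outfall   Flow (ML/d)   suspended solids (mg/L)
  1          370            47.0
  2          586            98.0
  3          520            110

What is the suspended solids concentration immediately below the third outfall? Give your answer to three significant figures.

40.8 mg/L

Below outfall 1: Q → 5970 ML/d, C = (5600·28.00 + 370.0·47.00)/5970 = 29.18 mg/L.
Below outfall 2: Q → 6556 ML/d, C = (5970·29.18 + 586.0·98.00)/6556 = 35.33 mg/L.
Below outfall 3: Q → 7076 ML/d, C = (6556·35.33 + 520.0·110.0)/7076 = 40.82 mg/L.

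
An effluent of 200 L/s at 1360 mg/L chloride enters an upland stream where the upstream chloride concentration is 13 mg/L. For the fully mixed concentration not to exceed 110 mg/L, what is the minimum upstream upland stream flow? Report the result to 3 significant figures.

Set C_mix = 110: (Q·13.00 + 200.0·1360) / (Q + 200.0) = 110
→ Q = 200.0·(1360 − 110)/(110 − 13.00) = 2577 L/s.

2580 L/s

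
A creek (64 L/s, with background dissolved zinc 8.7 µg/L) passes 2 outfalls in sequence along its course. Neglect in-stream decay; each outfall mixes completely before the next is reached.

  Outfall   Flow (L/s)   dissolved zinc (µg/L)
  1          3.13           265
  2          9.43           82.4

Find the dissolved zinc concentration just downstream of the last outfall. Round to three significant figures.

Outfall 1: combined Q = 67.13 L/s; C = (64.00·8.700 + 3.130·265.0)/67.13 = 20.65 µg/L.
Outfall 2: combined Q = 76.56 L/s; C = (67.13·20.65 + 9.430·82.40)/76.56 = 28.26 µg/L.

28.3 µg/L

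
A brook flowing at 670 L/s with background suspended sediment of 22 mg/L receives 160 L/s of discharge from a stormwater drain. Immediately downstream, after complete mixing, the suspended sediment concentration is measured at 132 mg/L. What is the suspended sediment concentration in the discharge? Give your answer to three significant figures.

593 mg/L

Mass balance: 670.0·22.00 + 160.0·Cₑ = 830.0·132.0
→ Cₑ = (830.0·132.0 − 670.0·22.00) / 160.0 = 592.6 mg/L.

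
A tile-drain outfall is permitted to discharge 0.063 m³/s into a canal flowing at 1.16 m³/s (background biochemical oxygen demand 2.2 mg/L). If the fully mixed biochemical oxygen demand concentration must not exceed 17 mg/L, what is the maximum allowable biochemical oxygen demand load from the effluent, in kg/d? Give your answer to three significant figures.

Mass balance at the limit: 1.160·2.200 + 0.06300·Cₑ = 1.223·17 → Cₑ = 289.5 mg/L.
Load = 0.06300 m³/s × 289.5 g/m³ × 86 400 s/d = 1576 kg/d.

1580 kg/d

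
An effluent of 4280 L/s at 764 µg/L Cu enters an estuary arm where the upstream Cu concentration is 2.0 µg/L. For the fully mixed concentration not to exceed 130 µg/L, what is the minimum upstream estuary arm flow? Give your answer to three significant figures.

Set C_mix = 130: (Q·2.000 + 4280·764.0) / (Q + 4280) = 130
→ Q = 4280·(764.0 − 130)/(130 − 2.000) = 21200 L/s.

21200 L/s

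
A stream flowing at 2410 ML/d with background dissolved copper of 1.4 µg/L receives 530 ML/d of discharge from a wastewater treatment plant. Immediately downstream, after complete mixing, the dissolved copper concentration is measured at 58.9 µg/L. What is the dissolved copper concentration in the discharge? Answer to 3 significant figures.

Mass balance: 2410·1.400 + 530.0·Cₑ = 2940·58.90
→ Cₑ = (2940·58.90 − 2410·1.400) / 530.0 = 320.4 µg/L.

320 µg/L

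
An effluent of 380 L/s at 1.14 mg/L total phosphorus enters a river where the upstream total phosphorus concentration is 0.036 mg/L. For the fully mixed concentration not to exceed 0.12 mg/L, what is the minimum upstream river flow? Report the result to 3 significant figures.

4610 L/s

Set C_mix = 0.12: (Q·0.03600 + 380.0·1.140) / (Q + 380.0) = 0.12
→ Q = 380.0·(1.140 − 0.12)/(0.12 − 0.03600) = 4614 L/s.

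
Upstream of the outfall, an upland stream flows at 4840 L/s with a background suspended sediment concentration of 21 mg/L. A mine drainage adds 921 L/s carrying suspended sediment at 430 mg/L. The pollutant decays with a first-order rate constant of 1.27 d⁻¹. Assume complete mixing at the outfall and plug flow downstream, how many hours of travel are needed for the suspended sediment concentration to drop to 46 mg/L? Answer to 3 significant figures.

Mixed concentration C = ΣQC/ΣQ = (4840·21.00 + 921.0·430.0) / 5761 = 497700/5761 = 86.39 mg/L.
86.39·exp(−k·t) = 46 → t = ln(86.39/46)/k = 42870 s = 11.91 h.

11.9 h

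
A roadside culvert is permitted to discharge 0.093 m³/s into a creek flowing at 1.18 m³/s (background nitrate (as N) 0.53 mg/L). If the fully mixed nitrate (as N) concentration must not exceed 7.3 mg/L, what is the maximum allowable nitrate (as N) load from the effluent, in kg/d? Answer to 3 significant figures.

749 kg/d

Mass balance at the limit: 1.180·0.5300 + 0.09300·Cₑ = 1.273·7.3 → Cₑ = 93.20 mg/L.
Load = 0.09300 m³/s × 93.20 g/m³ × 86 400 s/d = 748.9 kg/d.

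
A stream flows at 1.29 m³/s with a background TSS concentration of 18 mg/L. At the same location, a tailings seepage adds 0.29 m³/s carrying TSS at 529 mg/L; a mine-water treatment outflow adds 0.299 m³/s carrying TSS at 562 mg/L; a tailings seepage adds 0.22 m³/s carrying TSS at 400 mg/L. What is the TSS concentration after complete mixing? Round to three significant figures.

Flow-weighted average: C = (1.290·18.00 + 0.2900·529.0 + 0.2990·562.0 + 0.2200·400.0) / 2.099 = 432.7/2.099 = 206.1 mg/L.

206 mg/L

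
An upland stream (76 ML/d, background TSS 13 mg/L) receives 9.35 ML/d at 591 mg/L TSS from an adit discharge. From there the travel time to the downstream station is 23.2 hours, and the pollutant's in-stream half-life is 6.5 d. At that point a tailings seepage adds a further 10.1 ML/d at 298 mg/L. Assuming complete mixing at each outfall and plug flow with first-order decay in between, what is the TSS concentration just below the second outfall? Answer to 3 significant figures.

93.1 mg/L

Conservation of mass: C = (76.00·13.00 + 9.350·591.0) / 85.35 = 6514/85.35 = 76.32 mg/L; combined flow 85.35 ML/d.
Half-life 6.5 d → k = ln 2 / 6.5 = 0.1066 d⁻¹.
First-order decay: C = 76.32·exp(−k·t) = 76.32·0.9021 = 68.84 mg/L.
Second outfall: C = (85.35·68.84 + 10.10·298.0)/95.45 = 93.09 mg/L.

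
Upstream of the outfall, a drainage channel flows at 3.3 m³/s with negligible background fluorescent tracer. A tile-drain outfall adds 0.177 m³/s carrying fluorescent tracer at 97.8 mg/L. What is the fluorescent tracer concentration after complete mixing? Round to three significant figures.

Mass balance: C = (3.300·0 + 0.1770·97.80) / 3.477 = 17.31/3.477 = 4.979 mg/L.

4.98 mg/L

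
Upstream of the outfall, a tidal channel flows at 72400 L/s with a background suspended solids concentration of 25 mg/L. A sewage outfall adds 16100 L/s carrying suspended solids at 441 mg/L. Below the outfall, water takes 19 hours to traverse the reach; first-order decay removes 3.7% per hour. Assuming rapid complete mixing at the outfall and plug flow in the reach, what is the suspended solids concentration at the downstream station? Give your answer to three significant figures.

49.2 mg/L

Flow-weighted average: C = (72400·25.00 + 16100·441.0) / 88500 = 8910000/88500 = 100.7 mg/L.
3.7%/h lost → k = −ln(1 − 0.037) = 0.03770 h⁻¹.
Applying C = C₀e^(−kt): 100.7 × 0.4885 = 49.19 mg/L.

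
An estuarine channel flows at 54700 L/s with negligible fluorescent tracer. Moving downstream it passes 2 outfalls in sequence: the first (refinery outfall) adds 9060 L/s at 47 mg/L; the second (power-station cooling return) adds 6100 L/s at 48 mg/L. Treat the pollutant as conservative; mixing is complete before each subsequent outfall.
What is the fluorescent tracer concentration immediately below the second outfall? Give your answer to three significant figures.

Outfall 1: combined Q = 63760 L/s; C = (54700·0 + 9060·47.00)/63760 = 6.678 mg/L.
Outfall 2: combined Q = 69860 L/s; C = (63760·6.678 + 6100·48.00)/69860 = 10.29 mg/L.

10.3 mg/L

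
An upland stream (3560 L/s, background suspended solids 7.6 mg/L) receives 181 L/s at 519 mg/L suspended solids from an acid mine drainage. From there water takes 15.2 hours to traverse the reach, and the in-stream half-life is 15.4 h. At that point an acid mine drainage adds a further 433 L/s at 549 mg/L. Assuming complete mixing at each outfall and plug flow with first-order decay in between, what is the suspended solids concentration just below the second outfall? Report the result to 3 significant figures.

Mass balance: C = (3560·7.600 + 181.0·519.0) / 3741 = 121000/3741 = 32.34 mg/L; combined flow 3741 L/s.
Half-life 15.4 h → k = ln 2 / 15.4 = 0.04501 h⁻¹ = 1.080 d⁻¹.
First-order decay: C = 32.34·exp(−k·t) = 32.34·0.5045 = 16.32 mg/L.
At the second outfall, C = (3741·16.32 + 433.0·549.0) / (3741 + 433.0) = 71.58 mg/L.

71.6 mg/L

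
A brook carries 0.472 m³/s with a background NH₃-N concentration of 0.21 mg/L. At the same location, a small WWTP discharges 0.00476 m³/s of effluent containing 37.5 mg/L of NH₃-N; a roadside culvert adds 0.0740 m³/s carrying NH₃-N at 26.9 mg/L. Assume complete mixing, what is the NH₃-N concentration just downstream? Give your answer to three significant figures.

4.12 mg/L

Flow-weighted average: C = (0.4720·0.2100 + 0.004760·37.50 + 0.07400·26.90) / 0.5508 = 2.268/0.5508 = 4.118 mg/L.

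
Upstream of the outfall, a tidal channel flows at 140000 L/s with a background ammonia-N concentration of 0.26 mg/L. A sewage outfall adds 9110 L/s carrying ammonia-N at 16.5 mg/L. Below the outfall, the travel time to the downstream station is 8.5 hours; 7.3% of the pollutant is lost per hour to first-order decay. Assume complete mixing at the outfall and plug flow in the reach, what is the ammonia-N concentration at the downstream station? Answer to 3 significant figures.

0.657 mg/L

Conservation of mass: C = (140000·0.2600 + 9110·16.50) / 149100 = 186700/149100 = 1.252 mg/L.
7.3%/h lost → k = −ln(1 − 0.073) = 0.07580 h⁻¹.
Applying C = C₀e^(−kt): 1.252 × 0.5250 = 0.6574 mg/L.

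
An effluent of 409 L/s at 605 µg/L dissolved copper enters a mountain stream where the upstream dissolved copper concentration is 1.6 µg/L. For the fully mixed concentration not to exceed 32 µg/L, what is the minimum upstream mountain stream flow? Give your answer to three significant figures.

Set C_mix = 32: (Q·1.600 + 409.0·605.0) / (Q + 409.0) = 32
→ Q = 409.0·(605.0 − 32)/(32 − 1.600) = 7709 L/s.

7710 L/s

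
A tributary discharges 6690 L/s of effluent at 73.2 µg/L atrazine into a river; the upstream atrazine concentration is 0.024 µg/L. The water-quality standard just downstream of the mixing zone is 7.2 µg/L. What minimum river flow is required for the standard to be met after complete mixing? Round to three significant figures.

Set C_mix = 7.2: (Q·0.02400 + 6690·73.20) / (Q + 6690) = 7.2
→ Q = 6690·(73.20 − 7.2)/(7.2 − 0.02400) = 61530 L/s.

61500 L/s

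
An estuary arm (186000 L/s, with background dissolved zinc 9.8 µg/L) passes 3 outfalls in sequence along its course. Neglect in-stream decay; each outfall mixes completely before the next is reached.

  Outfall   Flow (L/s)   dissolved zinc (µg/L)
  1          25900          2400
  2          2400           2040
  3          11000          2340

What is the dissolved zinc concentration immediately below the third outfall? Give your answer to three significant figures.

420 µg/L

Below outfall 1: Q → 211900 L/s, C = (186000·9.800 + 25900·2400)/211900 = 301.9 µg/L.
Below outfall 2: Q → 214300 L/s, C = (211900·301.9 + 2400·2040)/214300 = 321.4 µg/L.
Below outfall 3: Q → 225300 L/s, C = (214300·321.4 + 11000·2340)/225300 = 420.0 µg/L.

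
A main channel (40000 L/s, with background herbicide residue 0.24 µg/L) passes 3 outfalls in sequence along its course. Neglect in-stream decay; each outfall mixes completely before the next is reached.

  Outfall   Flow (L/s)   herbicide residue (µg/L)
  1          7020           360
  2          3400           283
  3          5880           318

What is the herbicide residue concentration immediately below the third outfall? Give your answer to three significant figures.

Outfall 1: combined Q = 47020 L/s; C = (40000·0.2400 + 7020·360.0)/47020 = 53.95 µg/L.
Outfall 2: combined Q = 50420 L/s; C = (47020·53.95 + 3400·283.0)/50420 = 69.40 µg/L.
Outfall 3: combined Q = 56300 L/s; C = (50420·69.40 + 5880·318.0)/56300 = 95.36 µg/L.

95.4 µg/L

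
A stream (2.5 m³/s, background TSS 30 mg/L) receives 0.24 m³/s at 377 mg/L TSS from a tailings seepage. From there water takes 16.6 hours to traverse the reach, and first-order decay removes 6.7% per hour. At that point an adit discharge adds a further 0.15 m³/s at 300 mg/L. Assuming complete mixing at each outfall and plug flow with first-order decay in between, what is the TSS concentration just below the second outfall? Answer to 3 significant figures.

33.7 mg/L

Mass balance: C = (2.500·30.00 + 0.2400·377.0) / 2.740 = 165.5/2.740 = 60.39 mg/L; combined flow 2.740 m³/s.
6.7%/h lost → k = −ln(1 − 0.067) = 0.06935 h⁻¹.
First-order decay: C = 60.39·exp(−k·t) = 60.39·0.3163 = 19.10 mg/L.
At the second outfall, C = (2.740·19.10 + 0.1500·300.0) / (2.740 + 0.1500) = 33.68 mg/L.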